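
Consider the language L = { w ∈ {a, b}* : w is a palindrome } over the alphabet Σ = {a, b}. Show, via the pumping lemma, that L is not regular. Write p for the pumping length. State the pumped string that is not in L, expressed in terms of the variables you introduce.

Toward a contradiction, assume L is regular with pumping length p.
Take w = a^p b a^p, a palindrome of length 2p+1 ≥ p.
Write w = xyz as guaranteed by the lemma, with |xy| ≤ p and |y| ≥ 1.
The first p characters of w are a's, so xy (and hence y) consists only of a's. Write y = a^k, 1 ≤ k ≤ p.
Pump with i = 2: xy^2z = a^{p+k} b a^p. Its reverse is a^p b a^{p+k}, which differs from xy^2z since k ≥ 1. So xy^2z is not a palindrome and xy^2z ∉ L.
This is a contradiction; hence L is not regular.

a^{p+k} b a^p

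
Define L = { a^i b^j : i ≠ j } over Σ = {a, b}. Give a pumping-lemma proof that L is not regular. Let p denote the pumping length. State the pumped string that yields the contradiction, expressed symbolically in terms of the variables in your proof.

a^{p+p!} b^{p+p!}

Toward a contradiction, assume L is regular with pumping length p.
Choose w = a^p b^{p+p!}. Since p ≠ p+p!, w ∈ L; and |w| ≥ p.
By the pumping lemma, w = xyz with |xy| ≤ p and |y| > 0.
Since the first p symbols of w are all a's and |xy| ≤ p, y lies entirely in the leading a-block: y = a^k for some k with 1 ≤ k ≤ p.
Since 1 ≤ k ≤ p, k divides p!; set t = 1 + p!/k. Then xy^t z has p + (p!/k)·k = p + p! copies of a. Now the a-count equals the b-count, so i ≠ j fails. So xy^t z = a^{p+p!} b^{p+p!} ∉ L.
This is a contradiction; hence L is not regular.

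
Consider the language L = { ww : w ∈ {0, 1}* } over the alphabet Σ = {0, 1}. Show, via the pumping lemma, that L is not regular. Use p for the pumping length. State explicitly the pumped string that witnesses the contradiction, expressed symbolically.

Assume L is regular. Let p be the pumping length given by the pumping lemma.
Take w = 0^p 1^p 0^p 1^p = uu where u = 0^p1^p; then w ∈ L and |w| = 4p ≥ p.
Write w = xyz as guaranteed by the lemma, with |xy| ≤ p and y is nonempty.
Because |xy| ≤ p and w begins with p copies of 0, we have y = 0^k with 1 ≤ k ≤ p.
Pump with i = 2: xy^2z = 0^{p+k} 1^p 0^p 1^p, of length 4p+k. Suppose this equals vv. The string starts with 0 and ends with 1, so v does too; thus the boundary between the two copies of v is a 1→0 transition. There is exactly one such transition, at position 2p+k, so |v| = 2p+k and |vv| = 4p+2k ≠ 4p+k since k ≥ 1. So xy^2z ∉ L.
This is a contradiction; hence L is not regular.

0^{p+k} 1^p 0^p 1^p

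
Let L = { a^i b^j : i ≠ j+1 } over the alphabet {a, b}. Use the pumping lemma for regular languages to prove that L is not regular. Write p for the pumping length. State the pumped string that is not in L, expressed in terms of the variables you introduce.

Assume L is regular; let p be its pumping constant.
Choose w = a^p b^{p+p!-1}. Since p ≠ (p+p!-1)+1 = p+p!, w ∈ L; and |w| ≥ p.
The pumping lemma gives a decomposition w = xyz where |xy| ≤ p and |y| ≥ 1.
The first p characters of w are a's, so xy (and hence y) consists only of a's. Write y = a^k, 1 ≤ k ≤ p.
Since 1 ≤ k ≤ p, k divides p!; set t = 1 + p!/k. Then xy^t z has p + (p!/k)·k = p + p! copies of a. Now the a-count is p+p! and (b-count)+1 = (p+p!-1)+1 = p+p!, so i ≠ j+1 fails. So xy^t z = a^{p+p!} b^{p+p!-1} ∉ L.
This contradicts the pumping lemma, so L is not regular.

a^{p+p!} b^{p+p!-1}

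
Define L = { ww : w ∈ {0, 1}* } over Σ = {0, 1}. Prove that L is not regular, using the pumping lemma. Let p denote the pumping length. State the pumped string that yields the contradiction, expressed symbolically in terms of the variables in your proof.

0^{p+k} 1^p 0^p 1^p

Toward a contradiction, assume L is regular with pumping length p.
Take w = 0^p 1^p 0^p 1^p = uu where u = 0^p1^p; then w ∈ L and |w| = 4p ≥ p.
The pumping lemma gives a decomposition w = xyz where |xy| ≤ p and |y| > 0.
Because |xy| ≤ p and w begins with p copies of 0, we have y = 0^k with 1 ≤ k ≤ p.
Pump with i = 2: xy^2z = 0^{p+k} 1^p 0^p 1^p, of length 4p+k. Suppose this equals vv. The string starts with 0 and ends with 1, so v does too; thus the boundary between the two copies of v is a 1→0 transition. There is exactly one such transition, at position 2p+k, so |v| = 2p+k and |vv| = 4p+2k ≠ 4p+k since k ≥ 1. So xy^2z ∉ L.
This contradicts the pumping lemma, so L is not regular.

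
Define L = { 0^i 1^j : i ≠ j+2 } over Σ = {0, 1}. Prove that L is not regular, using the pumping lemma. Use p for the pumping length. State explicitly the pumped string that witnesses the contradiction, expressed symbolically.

0^{p+p!} 1^{p+p!-2}

Assume L is regular; let p be its pumping constant.
Choose w = 0^p 1^{p+p!-2}. Since p ≠ (p+p!-2)+2 = p+p!, w ∈ L; and |w| ≥ p.
The pumping lemma gives a decomposition w = xyz where |xy| ≤ p and |y| > 0.
Because |xy| ≤ p and w begins with p copies of 0, we have y = 0^k with 1 ≤ k ≤ p.
Since 1 ≤ k ≤ p, k divides p!; set t = 1 + p!/k. Then xy^t z has p + (p!/k)·k = p + p! copies of 0. Now the 0-count is p+p! and (1-count)+2 = (p+p!-2)+2 = p+p!, so i ≠ j+2 fails. So xy^t z = 0^{p+p!} 1^{p+p!-2} ∉ L.
This is a contradiction; hence L is not regular.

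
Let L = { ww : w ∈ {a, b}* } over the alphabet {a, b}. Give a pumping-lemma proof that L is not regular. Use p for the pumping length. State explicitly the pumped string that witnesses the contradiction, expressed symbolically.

Toward a contradiction, assume L is regular with pumping length p.
Take w = a^p b^p a^p b^p = uu where u = a^pb^p; then w ∈ L and |w| = 4p ≥ p.
The pumping lemma gives a decomposition w = xyz where |xy| ≤ p and |y| > 0.
Because |xy| ≤ p and w begins with p copies of a, we have y = a^k with 1 ≤ k ≤ p.
Pump with i = 2: xy^2z = a^{p+k} b^p a^p b^p, of length 4p+k. Suppose this equals vv. The string starts with a and ends with b, so v does too; thus the boundary between the two copies of v is a b→a transition. There is exactly one such transition, at position 2p+k, so |v| = 2p+k and |vv| = 4p+2k ≠ 4p+k since k ≥ 1. So xy^2z ∉ L.
This contradicts the pumping lemma, so L is not regular.

a^{p+k} b^p a^p b^p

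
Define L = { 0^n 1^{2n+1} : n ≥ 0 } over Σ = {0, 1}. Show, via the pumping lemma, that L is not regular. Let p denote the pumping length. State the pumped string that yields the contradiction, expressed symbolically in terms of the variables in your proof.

0^{p+k} 1^{2p+1}

Assume L is regular; let p be its pumping constant.
Take w = 0^p 1^{2p+1}. Then w ∈ L and |w| = 3p+1 ≥ p.
By the pumping lemma, w = xyz with |xy| ≤ p and y is nonempty.
The first p characters of w are 0's, so xy (and hence y) consists only of 0's. Write y = 0^k, 1 ≤ k ≤ p.
Pump with i = 2: xy^2z = 0^{p+k} 1^{2p+1}. For this to lie in L we would need 2p+1 = 2(p+k)+1, which forces k = 0. But k ≥ 1, so xy^2z ∉ L.
This contradicts the pumping lemma, so L is not regular.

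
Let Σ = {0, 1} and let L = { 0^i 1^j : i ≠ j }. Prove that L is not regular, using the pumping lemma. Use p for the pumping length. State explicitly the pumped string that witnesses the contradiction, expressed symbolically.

Suppose for contradiction that L is regular, and let p be the pumping length.
Choose w = 0^p 1^{p+p!}. Since p ≠ p+p!, w ∈ L; and |w| ≥ p.
The pumping lemma gives a decomposition w = xyz where |xy| ≤ p and |y| > 0.
Because |xy| ≤ p and w begins with p copies of 0, we have y = 0^k with 1 ≤ k ≤ p.
Since 1 ≤ k ≤ p, k divides p!; set t = 1 + p!/k. Then xy^t z has p + (p!/k)·k = p + p! copies of 0. Now the 0-count equals the 1-count, so i ≠ j fails. So xy^t z = 0^{p+p!} 1^{p+p!} ∉ L.
This contradicts the pumping lemma, so L is not regular.

0^{p+p!} 1^{p+p!}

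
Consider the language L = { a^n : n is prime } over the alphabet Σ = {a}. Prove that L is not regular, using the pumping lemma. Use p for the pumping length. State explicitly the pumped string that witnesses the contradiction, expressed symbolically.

a^{q(1+k)}

Toward a contradiction, assume L is regular with pumping length p.
Let q be a prime with q ≥ p+2 (infinitely many primes exist), and take w = a^q ∈ L with |w| = q ≥ p.
By the pumping lemma, w = xyz with |xy| ≤ p and |y| ≥ 1.
Then y = a^k for some k with 1 ≤ k ≤ p.
Since 1 ≤ k ≤ p, |xz| = q-k. Pump with i = q+1: |xy^{q+1}z| = (q-k)+(q+1)k = q+qk = q(1+k), which is composite (both factors ≥ 2). So xy^{q+1}z = a^{q(1+k)} ∉ L.
Contradiction. Therefore L is not regular.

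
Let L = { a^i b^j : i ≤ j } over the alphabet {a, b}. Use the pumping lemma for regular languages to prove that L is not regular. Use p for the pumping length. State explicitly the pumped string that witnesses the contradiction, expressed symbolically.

Assume L is regular. Let p be the pumping length given by the pumping lemma.
Choose w = a^p b^p ∈ L, with |w| = 2p ≥ p.
Write w = xyz as guaranteed by the lemma, with |xy| ≤ p and |y| > 0.
The first p characters of w are a's, so xy (and hence y) consists only of a's. Write y = a^k, 1 ≤ k ≤ p.
Consider xy^2z = a^{p+k} b^p. Since k ≥ 1, the a-count p+k exceeds the b-count p, so i ≤ j fails; thus xy^2z ∉ L.
Contradiction. Therefore L is not regular.

a^{p+k} b^p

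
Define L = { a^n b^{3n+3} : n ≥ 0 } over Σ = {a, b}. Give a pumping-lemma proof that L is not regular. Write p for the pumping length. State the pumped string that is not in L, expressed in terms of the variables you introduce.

Assume L is regular. Let p be the pumping length given by the pumping lemma.
Choose w = a^p b^{3p+3}, which is in L with |w| = 4p+3 ≥ p.
By the pumping lemma, w = xyz with |xy| ≤ p and y is nonempty.
Since the first p symbols of w are all a's and |xy| ≤ p, y lies entirely in the leading a-block: y = a^k for some k with 1 ≤ k ≤ p.
Pump with i = 2: xy^2z = a^{p+k} b^{3p+3}. For this to lie in L we would need 3p+3 = 3(p+k)+3, which forces k = 0. But k ≥ 1, so xy^2z ∉ L.
This is a contradiction; hence L is not regular.

a^{p+k} b^{3p+3}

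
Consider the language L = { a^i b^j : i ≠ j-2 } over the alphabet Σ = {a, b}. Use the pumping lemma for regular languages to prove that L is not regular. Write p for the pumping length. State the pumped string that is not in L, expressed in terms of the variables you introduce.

a^{p+p!} b^{p+p!+2}

Assume L is regular. Let p be the pumping length given by the pumping lemma.
Choose w = a^p b^{p+p!+2}. Since p ≠ (p+p!+2)-2 = p+p!, w ∈ L; and |w| ≥ p.
By the pumping lemma, w = xyz with |xy| ≤ p and y is nonempty.
The first p characters of w are a's, so xy (and hence y) consists only of a's. Write y = a^k, 1 ≤ k ≤ p.
Since 1 ≤ k ≤ p, k divides p!; set t = 1 + p!/k. Then xy^t z has p + (p!/k)·k = p + p! copies of a. Now the a-count is p+p! and (b-count)-2 = (p+p!+2)-2 = p+p!, so i ≠ j-2 fails. So xy^t z = a^{p+p!} b^{p+p!+2} ∉ L.
This contradicts the pumping lemma, so L is not regular.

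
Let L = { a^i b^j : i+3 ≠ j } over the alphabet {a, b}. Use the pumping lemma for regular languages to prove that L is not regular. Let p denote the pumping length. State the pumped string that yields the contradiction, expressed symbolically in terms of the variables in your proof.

Toward a contradiction, assume L is regular with pumping length p.
Choose w = a^p b^{p+p!+3}. Since p ≠ (p+p!+3)-3 = p+p!, w ∈ L; and |w| ≥ p.
The pumping lemma gives a decomposition w = xyz where |xy| ≤ p and |y| ≥ 1.
Since the first p symbols of w are all a's and |xy| ≤ p, y lies entirely in the leading a-block: y = a^k for some k with 1 ≤ k ≤ p.
Since 1 ≤ k ≤ p, k divides p!; set t = 1 + p!/k. Then xy^t z has p + (p!/k)·k = p + p! copies of a. Now the a-count is p+p! and (b-count)-3 = (p+p!+3)-3 = p+p!, so i+3 ≠ j fails. So xy^t z = a^{p+p!} b^{p+p!+3} ∉ L.
This contradicts the pumping lemma, so L is not regular.

a^{p+p!} b^{p+p!+3}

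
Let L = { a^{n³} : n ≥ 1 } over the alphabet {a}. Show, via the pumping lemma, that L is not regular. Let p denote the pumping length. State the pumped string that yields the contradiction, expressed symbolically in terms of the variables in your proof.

Suppose for contradiction that L is regular, and let p be the pumping length.
Take w = a^{p³} ∈ L with |w| = p³ ≥ p.
By the pumping lemma, w = xyz with |xy| ≤ p and y is nonempty.
Then y = a^k for some k with 1 ≤ k ≤ p.
Pump with i = 2: xy^2z = a^{p³+k}. Since 1 ≤ k ≤ p, p³ < p³+k ≤ p³+p < p³+3p²+3p+1 = (p+1)³, so p³+k is not a perfect cube. So xy^2z ∉ L.
This is a contradiction; hence L is not regular.

a^{p³+k}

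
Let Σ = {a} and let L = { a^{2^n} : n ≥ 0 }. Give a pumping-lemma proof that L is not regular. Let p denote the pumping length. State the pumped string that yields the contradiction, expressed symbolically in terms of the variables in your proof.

Toward a contradiction, assume L is regular with pumping length p.
Take w = a^{2^p} ∈ L with |w| = 2^p ≥ p.
The pumping lemma gives a decomposition w = xyz where |xy| ≤ p and y is nonempty.
Then y = a^k for some k with 1 ≤ k ≤ p.
Pump with i = 2: xy^2z = a^{2^p+k}. Since 1 ≤ k ≤ p < 2^p, we have 2^p < 2^p+k < 2^{p+1}, so 2^p+k is not a power of 2. So xy^2z ∉ L.
Contradiction. Therefore L is not regular.

a^{2^p+k}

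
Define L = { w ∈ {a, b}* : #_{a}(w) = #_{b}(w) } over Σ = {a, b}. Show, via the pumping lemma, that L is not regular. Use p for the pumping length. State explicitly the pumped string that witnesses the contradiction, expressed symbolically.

a^{p+k} b^p

Toward a contradiction, assume L is regular with pumping length p.
Choose w = a^p b^p ∈ L with |w| = 2p ≥ p.
The pumping lemma gives a decomposition w = xyz where |xy| ≤ p and |y| > 0.
Since the first p symbols of w are all a's and |xy| ≤ p, y lies entirely in the leading a-block: y = a^k for some k with 1 ≤ k ≤ p.
Pump with i = 2: xy^2z = a^{p+k} b^p has p+k occurrences of a but only p of b. Since k ≥ 1 the counts differ, so xy^2z ∉ L.
This is a contradiction; hence L is not regular.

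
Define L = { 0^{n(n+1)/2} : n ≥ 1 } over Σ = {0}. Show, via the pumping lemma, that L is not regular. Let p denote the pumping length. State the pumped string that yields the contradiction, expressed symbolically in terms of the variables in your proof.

0^{p(p+1)/2+k}

Suppose for contradiction that L is regular, and let p be the pumping length.
Take w = 0^{p(p+1)/2} ∈ L with |w| = p(p+1)/2 ≥ p.
The pumping lemma gives a decomposition w = xyz where |xy| ≤ p and |y| ≥ 1.
Then y = 0^k for some k with 1 ≤ k ≤ p.
Pump with i = 2: xy^2z = 0^{p(p+1)/2+k}. Since 1 ≤ k ≤ p, p(p+1)/2 < p(p+1)/2+k ≤ p(p+1)/2+p < (p+1)(p+2)/2, so p(p+1)/2+k is strictly between consecutive triangular numbers. So xy^2z ∉ L.
Contradiction. Therefore L is not regular.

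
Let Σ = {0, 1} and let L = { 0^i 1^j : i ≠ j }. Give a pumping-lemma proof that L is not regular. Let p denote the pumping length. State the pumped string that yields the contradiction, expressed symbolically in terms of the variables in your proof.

0^{p+p!} 1^{p+p!}

Toward a contradiction, assume L is regular with pumping length p.
Choose w = 0^p 1^{p+p!}. Since p ≠ p+p!, w ∈ L; and |w| ≥ p.
By the pumping lemma, w = xyz with |xy| ≤ p and |y| ≥ 1.
Because |xy| ≤ p and w begins with p copies of 0, we have y = 0^k with 1 ≤ k ≤ p.
Since 1 ≤ k ≤ p, k divides p!; set t = 1 + p!/k. Then xy^t z has p + (p!/k)·k = p + p! copies of 0. Now the 0-count equals the 1-count, so i ≠ j fails. So xy^t z = 0^{p+p!} 1^{p+p!} ∉ L.
This is a contradiction; hence L is not regular.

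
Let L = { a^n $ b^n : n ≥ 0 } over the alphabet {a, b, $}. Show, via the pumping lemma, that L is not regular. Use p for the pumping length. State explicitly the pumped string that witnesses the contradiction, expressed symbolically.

Suppose for contradiction that L is regular, and let p be the pumping length.
Take w = a^p $ b^p ∈ L with |w| = 2p+1 ≥ p.
The pumping lemma gives a decomposition w = xyz where |xy| ≤ p and |y| ≥ 1.
The first p characters of w are a's, so xy (and hence y) consists only of a's. Write y = a^k, 1 ≤ k ≤ p.
Pump with i = 2: xy^2z = a^{p+k} $ b^p, which would require p+k = p. But k ≥ 1, so xy^2z ∉ L.
This is a contradiction; hence L is not regular.

a^{p+k} $ b^p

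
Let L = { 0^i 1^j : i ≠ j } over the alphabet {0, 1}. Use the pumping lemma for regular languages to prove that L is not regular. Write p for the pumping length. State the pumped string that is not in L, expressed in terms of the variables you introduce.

Toward a contradiction, assume L is regular with pumping length p.
Choose w = 0^p 1^{p+p!}. Since p ≠ p+p!, w ∈ L; and |w| ≥ p.
By the pumping lemma, w = xyz with |xy| ≤ p and |y| > 0.
Because |xy| ≤ p and w begins with p copies of 0, we have y = 0^k with 1 ≤ k ≤ p.
Since 1 ≤ k ≤ p, k divides p!; set t = 1 + p!/k. Then xy^t z has p + (p!/k)·k = p + p! copies of 0. Now the 0-count equals the 1-count, so i ≠ j fails. So xy^t z = 0^{p+p!} 1^{p+p!} ∉ L.
This contradicts the pumping lemma, so L is not regular.

0^{p+p!} 1^{p+p!}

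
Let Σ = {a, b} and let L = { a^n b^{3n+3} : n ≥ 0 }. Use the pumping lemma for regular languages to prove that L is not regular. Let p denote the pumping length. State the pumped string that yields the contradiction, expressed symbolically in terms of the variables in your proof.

a^{p+k} b^{3p+3}

Assume L is regular. Let p be the pumping length given by the pumping lemma.
Choose w = a^p b^{3p+3}, which is in L with |w| = 4p+3 ≥ p.
Write w = xyz as guaranteed by the lemma, with |xy| ≤ p and |y| > 0.
The first p characters of w are a's, so xy (and hence y) consists only of a's. Write y = a^k, 1 ≤ k ≤ p.
Pump with i = 2: xy^2z = a^{p+k} b^{3p+3}. For this to lie in L we would need 3p+3 = 3(p+k)+3, which forces k = 0. But k ≥ 1, so xy^2z ∉ L.
Contradiction. Therefore L is not regular.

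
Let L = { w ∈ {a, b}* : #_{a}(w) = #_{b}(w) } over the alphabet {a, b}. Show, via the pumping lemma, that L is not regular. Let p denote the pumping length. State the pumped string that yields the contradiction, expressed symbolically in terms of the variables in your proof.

Assume L is regular; let p be its pumping constant.
Choose w = a^p b^p ∈ L with |w| = 2p ≥ p.
Write w = xyz as guaranteed by the lemma, with |xy| ≤ p and y is nonempty.
Since the first p symbols of w are all a's and |xy| ≤ p, y lies entirely in the leading a-block: y = a^k for some k with 1 ≤ k ≤ p.
Pump with i = 2: xy^2z = a^{p+k} b^p has p+k occurrences of a but only p of b. Since k ≥ 1 the counts differ, so xy^2z ∉ L.
Contradiction. Therefore L is not regular.

a^{p+k} b^p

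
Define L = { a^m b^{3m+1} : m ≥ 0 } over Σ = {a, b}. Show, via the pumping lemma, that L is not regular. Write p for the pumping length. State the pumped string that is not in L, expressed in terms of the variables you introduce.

a^{p+k} b^{3p+1}

Assume L is regular. Let p be the pumping length given by the pumping lemma.
Let w = a^p b^{3p+1} ∈ L; note |w| = 4p+1 ≥ p.
By the pumping lemma, w = xyz with |xy| ≤ p and |y| > 0.
Since the first p symbols of w are all a's and |xy| ≤ p, y lies entirely in the leading a-block: y = a^k for some k with 1 ≤ k ≤ p.
Pump with i = 2: xy^2z = a^{p+k} b^{3p+1}. For this to lie in L we would need 3p+1 = 3(p+k)+1, which forces k = 0. But k ≥ 1, so xy^2z ∉ L.
Contradiction. Therefore L is not regular.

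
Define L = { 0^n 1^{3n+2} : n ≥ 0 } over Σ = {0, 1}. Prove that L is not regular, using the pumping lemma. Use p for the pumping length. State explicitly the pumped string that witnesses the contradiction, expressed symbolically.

0^{p+k} 1^{3p+2}

Toward a contradiction, assume L is regular with pumping length p.
Let w = 0^p 1^{3p+2} ∈ L; note |w| = 4p+2 ≥ p.
Write w = xyz as guaranteed by the lemma, with |xy| ≤ p and |y| ≥ 1.
The first p characters of w are 0's, so xy (and hence y) consists only of 0's. Write y = 0^k, 1 ≤ k ≤ p.
Pump with i = 2: xy^2z = 0^{p+k} 1^{3p+2}. For this to lie in L we would need 3p+2 = 3(p+k)+2, which forces k = 0. But k ≥ 1, so xy^2z ∉ L.
Contradiction. Therefore L is not regular.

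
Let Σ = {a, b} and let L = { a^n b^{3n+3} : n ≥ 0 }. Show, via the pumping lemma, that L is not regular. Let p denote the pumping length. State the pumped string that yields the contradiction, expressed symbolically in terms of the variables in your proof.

Assume L is regular; let p be its pumping constant.
Choose w = a^p b^{3p+3}, which is in L with |w| = 4p+3 ≥ p.
Write w = xyz as guaranteed by the lemma, with |xy| ≤ p and |y| > 0.
Because |xy| ≤ p and w begins with p copies of a, we have y = a^k with 1 ≤ k ≤ p.
Pump with i = 2: xy^2z = a^{p+k} b^{3p+3}. For this to lie in L we would need 3p+3 = 3(p+k)+3, which forces k = 0. But k ≥ 1, so xy^2z ∉ L.
This is a contradiction; hence L is not regular.

a^{p+k} b^{3p+3}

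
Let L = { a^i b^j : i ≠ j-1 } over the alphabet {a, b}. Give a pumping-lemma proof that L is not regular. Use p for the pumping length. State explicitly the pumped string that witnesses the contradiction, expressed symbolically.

a^{p+p!} b^{p+p!+1}

Toward a contradiction, assume L is regular with pumping length p.
Choose w = a^p b^{p+p!+1}. Since p ≠ (p+p!+1)-1 = p+p!, w ∈ L; and |w| ≥ p.
By the pumping lemma, w = xyz with |xy| ≤ p and y is nonempty.
Because |xy| ≤ p and w begins with p copies of a, we have y = a^k with 1 ≤ k ≤ p.
Since 1 ≤ k ≤ p, k divides p!; set t = 1 + p!/k. Then xy^t z has p + (p!/k)·k = p + p! copies of a. Now the a-count is p+p! and (b-count)-1 = (p+p!+1)-1 = p+p!, so i ≠ j-1 fails. So xy^t z = a^{p+p!} b^{p+p!+1} ∉ L.
Contradiction. Therefore L is not regular.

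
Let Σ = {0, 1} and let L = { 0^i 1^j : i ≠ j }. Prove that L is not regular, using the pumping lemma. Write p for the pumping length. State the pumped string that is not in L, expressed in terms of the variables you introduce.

Assume L is regular; let p be its pumping constant.
Choose w = 0^p 1^{p+p!}. Since p ≠ p+p!, w ∈ L; and |w| ≥ p.
Write w = xyz as guaranteed by the lemma, with |xy| ≤ p and |y| ≥ 1.
The first p characters of w are 0's, so xy (and hence y) consists only of 0's. Write y = 0^k, 1 ≤ k ≤ p.
Since 1 ≤ k ≤ p, k divides p!; set t = 1 + p!/k. Then xy^t z has p + (p!/k)·k = p + p! copies of 0. Now the 0-count equals the 1-count, so i ≠ j fails. So xy^t z = 0^{p+p!} 1^{p+p!} ∉ L.
Contradiction. Therefore L is not regular.

0^{p+p!} 1^{p+p!}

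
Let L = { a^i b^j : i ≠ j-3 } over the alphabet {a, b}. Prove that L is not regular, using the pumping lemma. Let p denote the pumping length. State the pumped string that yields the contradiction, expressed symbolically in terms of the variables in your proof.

a^{p+p!} b^{p+p!+3}

Toward a contradiction, assume L is regular with pumping length p.
Choose w = a^p b^{p+p!+3}. Since p ≠ (p+p!+3)-3 = p+p!, w ∈ L; and |w| ≥ p.
Write w = xyz as guaranteed by the lemma, with |xy| ≤ p and |y| ≥ 1.
Since the first p symbols of w are all a's and |xy| ≤ p, y lies entirely in the leading a-block: y = a^k for some k with 1 ≤ k ≤ p.
Since 1 ≤ k ≤ p, k divides p!; set t = 1 + p!/k. Then xy^t z has p + (p!/k)·k = p + p! copies of a. Now the a-count is p+p! and (b-count)-3 = (p+p!+3)-3 = p+p!, so i ≠ j-3 fails. So xy^t z = a^{p+p!} b^{p+p!+3} ∉ L.
This is a contradiction; hence L is not regular.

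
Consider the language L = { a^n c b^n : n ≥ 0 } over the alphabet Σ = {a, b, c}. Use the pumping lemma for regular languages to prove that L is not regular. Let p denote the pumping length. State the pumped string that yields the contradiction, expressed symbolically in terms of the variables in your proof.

Assume L is regular; let p be its pumping constant.
Take w = a^p c b^p ∈ L with |w| = 2p+1 ≥ p.
The pumping lemma gives a decomposition w = xyz where |xy| ≤ p and |y| ≥ 1.
The first p characters of w are a's, so xy (and hence y) consists only of a's. Write y = a^k, 1 ≤ k ≤ p.
Pump with i = 2: xy^2z = a^{p+k} c b^p, which would require p+k = p. But k ≥ 1, so xy^2z ∉ L.
Contradiction. Therefore L is not regular.

a^{p+k} c b^p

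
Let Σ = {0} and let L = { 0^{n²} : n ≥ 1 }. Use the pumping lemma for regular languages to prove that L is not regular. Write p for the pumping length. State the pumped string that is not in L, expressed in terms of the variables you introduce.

Suppose for contradiction that L is regular, and let p be the pumping length.
Take w = 0^{p²} ∈ L with |w| = p² ≥ p.
Write w = xyz as guaranteed by the lemma, with |xy| ≤ p and y is nonempty.
Then y = 0^k for some k with 1 ≤ k ≤ p.
Pump with i = 2: xy^2z = 0^{p²+k}. Since 1 ≤ k ≤ p, p² < p²+k ≤ p²+p < (p+1)², so p²+k lies strictly between consecutive squares and is not a perfect square. So xy^2z ∉ L.
Contradiction. Therefore L is not regular.

0^{p²+k}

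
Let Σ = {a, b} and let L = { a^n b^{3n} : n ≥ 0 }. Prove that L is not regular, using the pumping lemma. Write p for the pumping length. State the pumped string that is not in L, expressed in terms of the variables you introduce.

a^{p+k} b^{3p}

Assume L is regular. Let p be the pumping length given by the pumping lemma.
Choose w = a^p b^{3p}, which is in L with |w| = 4p ≥ p.
The pumping lemma gives a decomposition w = xyz where |xy| ≤ p and |y| ≥ 1.
The first p characters of w are a's, so xy (and hence y) consists only of a's. Write y = a^k, 1 ≤ k ≤ p.
Pump with i = 2: xy^2z = a^{p+k} b^{3p}. For this to lie in L we would need 3p = 3(p+k), which forces k = 0. But k ≥ 1, so xy^2z ∉ L.
This contradicts the pumping lemma, so L is not regular.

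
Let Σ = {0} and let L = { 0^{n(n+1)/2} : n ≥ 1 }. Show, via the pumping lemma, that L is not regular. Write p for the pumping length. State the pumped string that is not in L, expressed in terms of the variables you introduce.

0^{p(p+1)/2+k}

Assume L is regular; let p be its pumping constant.
Take w = 0^{p(p+1)/2} ∈ L with |w| = p(p+1)/2 ≥ p.
The pumping lemma gives a decomposition w = xyz where |xy| ≤ p and |y| ≥ 1.
Then y = 0^k for some k with 1 ≤ k ≤ p.
Pump with i = 2: xy^2z = 0^{p(p+1)/2+k}. Since 1 ≤ k ≤ p, p(p+1)/2 < p(p+1)/2+k ≤ p(p+1)/2+p < (p+1)(p+2)/2, so p(p+1)/2+k is strictly between consecutive triangular numbers. So xy^2z ∉ L.
This is a contradiction; hence L is not regular.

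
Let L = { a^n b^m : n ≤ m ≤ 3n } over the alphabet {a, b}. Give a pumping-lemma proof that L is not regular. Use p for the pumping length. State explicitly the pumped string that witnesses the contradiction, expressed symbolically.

Assume L is regular. Let p be the pumping length given by the pumping lemma.
Take w = a^p b^p ∈ L (since p ≤ p ≤ 3p), with |w| = 2p ≥ p.
By the pumping lemma, w = xyz with |xy| ≤ p and |y| > 0.
Since the first p symbols of w are all a's and |xy| ≤ p, y lies entirely in the leading a-block: y = a^k for some k with 1 ≤ k ≤ p.
Pump with i = 2: xy^2z = a^{p+k} b^p. Now n = p+k > p = m, so the condition n ≤ m fails. Thus xy^2z ∉ L.
This is a contradiction; hence L is not regular.

a^{p+k} b^p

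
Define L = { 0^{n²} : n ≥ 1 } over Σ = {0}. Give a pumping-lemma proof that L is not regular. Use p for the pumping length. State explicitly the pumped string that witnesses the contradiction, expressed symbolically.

0^{p²+k}

Suppose for contradiction that L is regular, and let p be the pumping length.
Take w = 0^{p²} ∈ L with |w| = p² ≥ p.
By the pumping lemma, w = xyz with |xy| ≤ p and |y| ≥ 1.
Then y = 0^k for some k with 1 ≤ k ≤ p.
Pump with i = 2: xy^2z = 0^{p²+k}. Since 1 ≤ k ≤ p, p² < p²+k ≤ p²+p < (p+1)², so p²+k lies strictly between consecutive squares and is not a perfect square. So xy^2z ∉ L.
This is a contradiction; hence L is not regular.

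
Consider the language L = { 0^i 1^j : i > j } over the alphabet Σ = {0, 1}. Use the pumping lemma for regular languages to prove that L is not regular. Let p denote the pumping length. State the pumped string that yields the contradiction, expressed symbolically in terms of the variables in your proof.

Toward a contradiction, assume L is regular with pumping length p.
Choose w = 0^{p+1} 1^p ∈ L, with |w| = 2p+1 ≥ p.
By the pumping lemma, w = xyz with |xy| ≤ p and |y| ≥ 1.
Because |xy| ≤ p and w begins with p copies of 0, we have y = 0^k with 1 ≤ k ≤ p.
Consider xy^0z = xz = 0^{p+1-k} 1^p. Since k ≥ 1, the 0-count p+1-k is at most p, so i > j fails; thus xz ∉ L.
Contradiction. Therefore L is not regular.

0^{p+1-k} 1^p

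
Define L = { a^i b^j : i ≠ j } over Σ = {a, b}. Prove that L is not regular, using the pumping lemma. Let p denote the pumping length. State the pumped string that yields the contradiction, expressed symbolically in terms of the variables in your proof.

Assume L is regular. Let p be the pumping length given by the pumping lemma.
Choose w = a^p b^{p+p!}. Since p ≠ p+p!, w ∈ L; and |w| ≥ p.
By the pumping lemma, w = xyz with |xy| ≤ p and |y| > 0.
The first p characters of w are a's, so xy (and hence y) consists only of a's. Write y = a^k, 1 ≤ k ≤ p.
Since 1 ≤ k ≤ p, k divides p!; set t = 1 + p!/k. Then xy^t z has p + (p!/k)·k = p + p! copies of a. Now the a-count equals the b-count, so i ≠ j fails. So xy^t z = a^{p+p!} b^{p+p!} ∉ L.
Contradiction. Therefore L is not regular.

a^{p+p!} b^{p+p!}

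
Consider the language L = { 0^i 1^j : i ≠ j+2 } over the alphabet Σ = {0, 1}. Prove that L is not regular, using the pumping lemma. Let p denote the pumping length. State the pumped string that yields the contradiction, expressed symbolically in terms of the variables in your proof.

0^{p+p!} 1^{p+p!-2}

Toward a contradiction, assume L is regular with pumping length p.
Choose w = 0^p 1^{p+p!-2}. Since p ≠ (p+p!-2)+2 = p+p!, w ∈ L; and |w| ≥ p.
The pumping lemma gives a decomposition w = xyz where |xy| ≤ p and y is nonempty.
The first p characters of w are 0's, so xy (and hence y) consists only of 0's. Write y = 0^k, 1 ≤ k ≤ p.
Since 1 ≤ k ≤ p, k divides p!; set t = 1 + p!/k. Then xy^t z has p + (p!/k)·k = p + p! copies of 0. Now the 0-count is p+p! and (1-count)+2 = (p+p!-2)+2 = p+p!, so i ≠ j+2 fails. So xy^t z = 0^{p+p!} 1^{p+p!-2} ∉ L.
Contradiction. Therefore L is not regular.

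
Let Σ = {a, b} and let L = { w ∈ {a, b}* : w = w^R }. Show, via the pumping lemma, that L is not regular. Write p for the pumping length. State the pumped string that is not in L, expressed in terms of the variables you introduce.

a^{p+k} b a^p

Assume L is regular. Let p be the pumping length given by the pumping lemma.
Take w = a^p b a^p, a palindrome of length 2p+1 ≥ p.
The pumping lemma gives a decomposition w = xyz where |xy| ≤ p and |y| > 0.
Since the first p symbols of w are all a's and |xy| ≤ p, y lies entirely in the leading a-block: y = a^k for some k with 1 ≤ k ≤ p.
Pump with i = 2: xy^2z = a^{p+k} b a^p. Its reverse is a^p b a^{p+k}, which differs from xy^2z since k ≥ 1. So xy^2z is not a palindrome and xy^2z ∉ L.
Contradiction. Therefore L is not regular.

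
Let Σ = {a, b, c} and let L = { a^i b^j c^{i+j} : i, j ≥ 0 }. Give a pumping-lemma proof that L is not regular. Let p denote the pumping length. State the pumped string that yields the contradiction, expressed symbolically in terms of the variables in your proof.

a^{p+k} b^p c^{2p}

Suppose for contradiction that L is regular, and let p be the pumping length.
Take w = a^p b^p c^{2p} ∈ L (with i=j=p, i+j=2p), |w| = 4p ≥ p.
Write w = xyz as guaranteed by the lemma, with |xy| ≤ p and y is nonempty.
Because |xy| ≤ p and w begins with p copies of a, we have y = a^k with 1 ≤ k ≤ p.
Consider xy^2z = a^{p+k} b^p c^{2p}. Now the a- and b-counts sum to 2p+k, but the c-count is 2p ≠ 2p+k. So xy^2z ∉ L.
Contradiction. Therefore L is not regular.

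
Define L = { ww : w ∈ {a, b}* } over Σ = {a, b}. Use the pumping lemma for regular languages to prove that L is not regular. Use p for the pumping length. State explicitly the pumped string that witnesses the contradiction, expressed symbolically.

Assume L is regular. Let p be the pumping length given by the pumping lemma.
Take w = a^p b^p a^p b^p = uu where u = a^pb^p; then w ∈ L and |w| = 4p ≥ p.
By the pumping lemma, w = xyz with |xy| ≤ p and y is nonempty.
The first p characters of w are a's, so xy (and hence y) consists only of a's. Write y = a^k, 1 ≤ k ≤ p.
Pump with i = 2: xy^2z = a^{p+k} b^p a^p b^p, of length 4p+k. Suppose this equals vv. The string starts with a and ends with b, so v does too; thus the boundary between the two copies of v is a b→a transition. There is exactly one such transition, at position 2p+k, so |v| = 2p+k and |vv| = 4p+2k ≠ 4p+k since k ≥ 1. So xy^2z ∉ L.
This contradicts the pumping lemma, so L is not regular.

a^{p+k} b^p a^p b^p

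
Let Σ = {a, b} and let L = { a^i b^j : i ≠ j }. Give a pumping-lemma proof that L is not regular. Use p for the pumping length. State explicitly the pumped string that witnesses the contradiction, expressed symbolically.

Suppose for contradiction that L is regular, and let p be the pumping length.
Choose w = a^p b^{p+p!}. Since p ≠ p+p!, w ∈ L; and |w| ≥ p.
Write w = xyz as guaranteed by the lemma, with |xy| ≤ p and |y| ≥ 1.
Since the first p symbols of w are all a's and |xy| ≤ p, y lies entirely in the leading a-block: y = a^k for some k with 1 ≤ k ≤ p.
Since 1 ≤ k ≤ p, k divides p!; set t = 1 + p!/k. Then xy^t z has p + (p!/k)·k = p + p! copies of a. Now the a-count equals the b-count, so i ≠ j fails. So xy^t z = a^{p+p!} b^{p+p!} ∉ L.
Contradiction. Therefore L is not regular.

a^{p+p!} b^{p+p!}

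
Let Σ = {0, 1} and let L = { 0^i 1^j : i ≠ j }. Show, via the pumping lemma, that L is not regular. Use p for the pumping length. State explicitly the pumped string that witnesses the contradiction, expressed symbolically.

0^{p+p!} 1^{p+p!}

Assume L is regular. Let p be the pumping length given by the pumping lemma.
Choose w = 0^p 1^{p+p!}. Since p ≠ p+p!, w ∈ L; and |w| ≥ p.
By the pumping lemma, w = xyz with |xy| ≤ p and y is nonempty.
The first p characters of w are 0's, so xy (and hence y) consists only of 0's. Write y = 0^k, 1 ≤ k ≤ p.
Since 1 ≤ k ≤ p, k divides p!; set t = 1 + p!/k. Then xy^t z has p + (p!/k)·k = p + p! copies of 0. Now the 0-count equals the 1-count, so i ≠ j fails. So xy^t z = 0^{p+p!} 1^{p+p!} ∉ L.
Contradiction. Therefore L is not regular.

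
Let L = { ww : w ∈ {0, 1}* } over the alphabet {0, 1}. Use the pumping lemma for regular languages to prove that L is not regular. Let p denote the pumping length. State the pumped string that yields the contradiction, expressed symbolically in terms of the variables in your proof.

Suppose for contradiction that L is regular, and let p be the pumping length.
Take w = 0^p 1^p 0^p 1^p = uu where u = 0^p1^p; then w ∈ L and |w| = 4p ≥ p.
The pumping lemma gives a decomposition w = xyz where |xy| ≤ p and |y| > 0.
Since the first p symbols of w are all 0's and |xy| ≤ p, y lies entirely in the leading 0-block: y = 0^k for some k with 1 ≤ k ≤ p.
Pump with i = 2: xy^2z = 0^{p+k} 1^p 0^p 1^p, of length 4p+k. Suppose this equals vv. The string starts with 0 and ends with 1, so v does too; thus the boundary between the two copies of v is a 1→0 transition. There is exactly one such transition, at position 2p+k, so |v| = 2p+k and |vv| = 4p+2k ≠ 4p+k since k ≥ 1. So xy^2z ∉ L.
Contradiction. Therefore L is not regular.

0^{p+k} 1^p 0^p 1^p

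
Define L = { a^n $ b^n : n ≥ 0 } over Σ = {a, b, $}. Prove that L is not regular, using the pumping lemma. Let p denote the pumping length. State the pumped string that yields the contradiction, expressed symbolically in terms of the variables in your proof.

a^{p+k} $ b^p

Toward a contradiction, assume L is regular with pumping length p.
Take w = a^p $ b^p ∈ L with |w| = 2p+1 ≥ p.
Write w = xyz as guaranteed by the lemma, with |xy| ≤ p and |y| ≥ 1.
The first p characters of w are a's, so xy (and hence y) consists only of a's. Write y = a^k, 1 ≤ k ≤ p.
Pump with i = 2: xy^2z = a^{p+k} $ b^p, which would require p+k = p. But k ≥ 1, so xy^2z ∉ L.
This contradicts the pumping lemma, so L is not regular.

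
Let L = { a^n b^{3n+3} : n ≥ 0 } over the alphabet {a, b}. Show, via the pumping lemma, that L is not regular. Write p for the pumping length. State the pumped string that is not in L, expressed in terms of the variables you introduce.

a^{p+k} b^{3p+3}

Suppose for contradiction that L is regular, and let p be the pumping length.
Let w = a^p b^{3p+3} ∈ L; note |w| = 4p+3 ≥ p.
By the pumping lemma, w = xyz with |xy| ≤ p and y is nonempty.
Because |xy| ≤ p and w begins with p copies of a, we have y = a^k with 1 ≤ k ≤ p.
Pump with i = 2: xy^2z = a^{p+k} b^{3p+3}. For this to lie in L we would need 3p+3 = 3(p+k)+3, which forces k = 0. But k ≥ 1, so xy^2z ∉ L.
Contradiction. Therefore L is not regular.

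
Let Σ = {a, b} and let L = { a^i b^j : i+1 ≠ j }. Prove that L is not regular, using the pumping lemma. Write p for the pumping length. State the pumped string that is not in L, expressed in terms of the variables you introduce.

Assume L is regular. Let p be the pumping length given by the pumping lemma.
Choose w = a^p b^{p+p!+1}. Since p ≠ (p+p!+1)-1 = p+p!, w ∈ L; and |w| ≥ p.
The pumping lemma gives a decomposition w = xyz where |xy| ≤ p and |y| > 0.
Since the first p symbols of w are all a's and |xy| ≤ p, y lies entirely in the leading a-block: y = a^k for some k with 1 ≤ k ≤ p.
Since 1 ≤ k ≤ p, k divides p!; set t = 1 + p!/k. Then xy^t z has p + (p!/k)·k = p + p! copies of a. Now the a-count is p+p! and (b-count)-1 = (p+p!+1)-1 = p+p!, so i+1 ≠ j fails. So xy^t z = a^{p+p!} b^{p+p!+1} ∉ L.
This is a contradiction; hence L is not regular.

a^{p+p!} b^{p+p!+1}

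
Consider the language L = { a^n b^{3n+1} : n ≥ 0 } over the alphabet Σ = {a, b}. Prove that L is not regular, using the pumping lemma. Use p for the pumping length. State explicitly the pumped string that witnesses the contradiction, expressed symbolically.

a^{p+k} b^{3p+1}

Assume L is regular. Let p be the pumping length given by the pumping lemma.
Take w = a^p b^{3p+1}. Then w ∈ L and |w| = 4p+1 ≥ p.
The pumping lemma gives a decomposition w = xyz where |xy| ≤ p and |y| ≥ 1.
The first p characters of w are a's, so xy (and hence y) consists only of a's. Write y = a^k, 1 ≤ k ≤ p.
Pump with i = 2: xy^2z = a^{p+k} b^{3p+1}. For this to lie in L we would need 3p+1 = 3(p+k)+1, which forces k = 0. But k ≥ 1, so xy^2z ∉ L.
This contradicts the pumping lemma, so L is not regular.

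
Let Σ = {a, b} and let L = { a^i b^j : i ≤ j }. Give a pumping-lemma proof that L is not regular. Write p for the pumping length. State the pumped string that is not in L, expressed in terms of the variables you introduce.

a^{p+k} b^p

Assume L is regular; let p be its pumping constant.
Choose w = a^p b^p ∈ L, with |w| = 2p ≥ p.
The pumping lemma gives a decomposition w = xyz where |xy| ≤ p and y is nonempty.
Because |xy| ≤ p and w begins with p copies of a, we have y = a^k with 1 ≤ k ≤ p.
Consider xy^2z = a^{p+k} b^p. Since k ≥ 1, the a-count p+k exceeds the b-count p, so i ≤ j fails; thus xy^2z ∉ L.
This contradicts the pumping lemma, so L is not regular.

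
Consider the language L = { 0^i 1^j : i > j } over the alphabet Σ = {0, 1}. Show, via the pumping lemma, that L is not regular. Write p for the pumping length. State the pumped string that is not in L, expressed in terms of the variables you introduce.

Toward a contradiction, assume L is regular with pumping length p.
Choose w = 0^{p+1} 1^p ∈ L, with |w| = 2p+1 ≥ p.
By the pumping lemma, w = xyz with |xy| ≤ p and |y| > 0.
Because |xy| ≤ p and w begins with p copies of 0, we have y = 0^k with 1 ≤ k ≤ p.
Consider xy^0z = xz = 0^{p+1-k} 1^p. Since k ≥ 1, the 0-count p+1-k is at most p, so i > j fails; thus xz ∉ L.
This contradicts the pumping lemma, so L is not regular.

0^{p+1-k} 1^p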